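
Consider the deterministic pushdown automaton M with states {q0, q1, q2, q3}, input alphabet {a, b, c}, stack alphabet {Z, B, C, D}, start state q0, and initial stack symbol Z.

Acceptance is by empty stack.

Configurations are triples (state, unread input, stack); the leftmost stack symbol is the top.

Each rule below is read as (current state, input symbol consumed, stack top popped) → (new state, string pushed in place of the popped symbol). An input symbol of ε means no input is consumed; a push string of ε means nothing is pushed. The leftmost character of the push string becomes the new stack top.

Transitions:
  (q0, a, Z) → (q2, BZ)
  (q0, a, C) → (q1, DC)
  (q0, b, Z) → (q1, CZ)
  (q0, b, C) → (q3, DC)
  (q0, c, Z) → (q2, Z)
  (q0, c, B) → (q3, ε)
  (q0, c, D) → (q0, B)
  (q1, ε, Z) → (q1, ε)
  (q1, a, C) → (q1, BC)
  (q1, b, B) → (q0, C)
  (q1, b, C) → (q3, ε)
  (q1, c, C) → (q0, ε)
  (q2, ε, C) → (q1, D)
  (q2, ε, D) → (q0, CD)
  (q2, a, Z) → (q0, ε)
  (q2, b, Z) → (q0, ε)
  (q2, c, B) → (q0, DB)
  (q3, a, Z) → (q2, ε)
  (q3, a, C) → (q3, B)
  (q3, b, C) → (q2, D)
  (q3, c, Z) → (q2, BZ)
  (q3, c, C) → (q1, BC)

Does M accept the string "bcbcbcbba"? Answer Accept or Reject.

Accept

(q0, bcbcbcbba, Z)
  read b, top Z: go to q1, push CZ → (q1, cbcbcbba, CZ)
  read c, top C: go to q0, push ε → (q0, bcbcbba, Z)
  read b, top Z: go to q1, push CZ → (q1, cbcbba, CZ)
  read c, top C: go to q0, push ε → (q0, bcbba, Z)
  read b, top Z: go to q1, push CZ → (q1, cbba, CZ)
  read c, top C: go to q0, push ε → (q0, bba, Z)
  read b, top Z: go to q1, push CZ → (q1, ba, CZ)
  read b, top C: go to q3, push ε → (q3, a, Z)
  read a, top Z: go to q2, push ε → (q2, ε, ε)
All input consumed and the stack is empty.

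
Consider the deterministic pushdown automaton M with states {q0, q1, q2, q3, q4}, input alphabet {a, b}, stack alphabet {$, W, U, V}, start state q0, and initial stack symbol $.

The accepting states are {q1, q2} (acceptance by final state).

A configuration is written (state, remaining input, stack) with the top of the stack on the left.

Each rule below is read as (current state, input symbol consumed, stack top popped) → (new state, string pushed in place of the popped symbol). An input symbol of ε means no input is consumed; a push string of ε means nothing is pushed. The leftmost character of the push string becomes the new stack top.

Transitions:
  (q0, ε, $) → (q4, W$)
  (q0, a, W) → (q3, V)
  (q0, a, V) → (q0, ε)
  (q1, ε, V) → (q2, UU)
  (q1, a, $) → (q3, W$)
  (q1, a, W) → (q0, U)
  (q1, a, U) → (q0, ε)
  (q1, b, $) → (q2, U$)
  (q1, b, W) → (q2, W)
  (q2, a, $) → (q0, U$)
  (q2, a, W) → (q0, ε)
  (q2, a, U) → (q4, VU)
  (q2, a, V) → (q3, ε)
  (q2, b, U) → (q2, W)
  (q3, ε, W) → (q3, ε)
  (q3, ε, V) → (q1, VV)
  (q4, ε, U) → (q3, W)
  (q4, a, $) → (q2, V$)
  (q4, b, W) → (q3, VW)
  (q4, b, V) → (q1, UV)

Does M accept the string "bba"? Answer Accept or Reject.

(q0, bba, $)
  ε-move, top $: go to q4, push W$ → (q4, bba, W$)
  read b, top W: go to q3, push VW → (q3, ba, VW$)
  ε-move, top V: go to q1, push VV → (q1, ba, VVW$)
  ε-move, top V: go to q2, push UU → (q2, ba, UUVW$)
  read b, top U: go to q2, push W → (q2, a, WUVW$)
  read a, top W: go to q0, push ε → (q0, ε, UVW$)
All input consumed; state q0 ∉ F and no further ε-move applies.

Reject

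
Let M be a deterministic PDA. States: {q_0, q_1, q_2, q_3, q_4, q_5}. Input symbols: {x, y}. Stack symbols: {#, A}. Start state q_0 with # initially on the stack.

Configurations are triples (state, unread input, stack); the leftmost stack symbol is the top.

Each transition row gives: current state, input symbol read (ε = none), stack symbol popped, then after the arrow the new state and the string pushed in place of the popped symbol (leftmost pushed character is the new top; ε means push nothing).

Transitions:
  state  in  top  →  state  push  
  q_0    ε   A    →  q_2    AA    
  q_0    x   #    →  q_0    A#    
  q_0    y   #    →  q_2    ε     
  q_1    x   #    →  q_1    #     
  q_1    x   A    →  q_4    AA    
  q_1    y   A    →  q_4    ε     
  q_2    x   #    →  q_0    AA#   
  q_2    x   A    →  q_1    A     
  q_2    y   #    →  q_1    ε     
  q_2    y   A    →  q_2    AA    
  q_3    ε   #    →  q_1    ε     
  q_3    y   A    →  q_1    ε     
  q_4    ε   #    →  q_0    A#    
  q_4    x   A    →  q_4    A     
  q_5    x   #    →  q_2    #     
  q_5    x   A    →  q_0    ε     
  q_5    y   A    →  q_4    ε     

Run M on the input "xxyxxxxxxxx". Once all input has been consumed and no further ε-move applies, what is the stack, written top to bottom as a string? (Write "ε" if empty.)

A#

(q_0, xxyxxxxxxxx, #)
  read x, top #: go to q_0, push A# → (q_0, xyxxxxxxxx, A#)
  ε-move, top A: go to q_2, push AA → (q_2, xyxxxxxxxx, AA#)
  read x, top A: go to q_1, push A → (q_1, yxxxxxxxx, AA#)
  read y, top A: go to q_4, push ε → (q_4, xxxxxxxx, A#)
  read x, top A: go to q_4, push A → (q_4, xxxxxxx, A#)
  read x, top A: go to q_4, push A → (q_4, xxxxxx, A#)
  read x, top A: go to q_4, push A → (q_4, xxxxx, A#)
  read x, top A: go to q_4, push A → (q_4, xxxx, A#)
  read x, top A: go to q_4, push A → (q_4, xxx, A#)
  read x, top A: go to q_4, push A → (q_4, xx, A#)
  read x, top A: go to q_4, push A → (q_4, x, A#)
  read x, top A: go to q_4, push A → (q_4, ε, A#)
All input consumed in state q_4 with stack A#.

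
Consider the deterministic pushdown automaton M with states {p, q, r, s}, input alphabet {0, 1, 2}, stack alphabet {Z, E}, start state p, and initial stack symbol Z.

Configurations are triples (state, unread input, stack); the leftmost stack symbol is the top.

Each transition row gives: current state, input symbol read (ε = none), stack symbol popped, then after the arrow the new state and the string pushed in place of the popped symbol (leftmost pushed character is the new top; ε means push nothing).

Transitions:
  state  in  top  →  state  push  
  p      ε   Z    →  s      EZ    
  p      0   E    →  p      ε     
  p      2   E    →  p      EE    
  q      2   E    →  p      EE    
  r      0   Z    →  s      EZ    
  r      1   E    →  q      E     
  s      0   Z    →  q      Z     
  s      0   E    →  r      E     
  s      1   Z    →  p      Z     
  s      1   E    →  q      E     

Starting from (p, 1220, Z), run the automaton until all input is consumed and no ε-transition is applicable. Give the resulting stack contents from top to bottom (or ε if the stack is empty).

EEZ

(p, 1220, Z)
  ε-move, top Z: go to s, push EZ → (s, 1220, EZ)
  read 1, top E: go to q, push E → (q, 220, EZ)
  read 2, top E: go to p, push EE → (p, 20, EEZ)
  read 2, top E: go to p, push EE → (p, 0, EEEZ)
  read 0, top E: go to p, push ε → (p, ε, EEZ)
All input consumed in state p with stack EEZ.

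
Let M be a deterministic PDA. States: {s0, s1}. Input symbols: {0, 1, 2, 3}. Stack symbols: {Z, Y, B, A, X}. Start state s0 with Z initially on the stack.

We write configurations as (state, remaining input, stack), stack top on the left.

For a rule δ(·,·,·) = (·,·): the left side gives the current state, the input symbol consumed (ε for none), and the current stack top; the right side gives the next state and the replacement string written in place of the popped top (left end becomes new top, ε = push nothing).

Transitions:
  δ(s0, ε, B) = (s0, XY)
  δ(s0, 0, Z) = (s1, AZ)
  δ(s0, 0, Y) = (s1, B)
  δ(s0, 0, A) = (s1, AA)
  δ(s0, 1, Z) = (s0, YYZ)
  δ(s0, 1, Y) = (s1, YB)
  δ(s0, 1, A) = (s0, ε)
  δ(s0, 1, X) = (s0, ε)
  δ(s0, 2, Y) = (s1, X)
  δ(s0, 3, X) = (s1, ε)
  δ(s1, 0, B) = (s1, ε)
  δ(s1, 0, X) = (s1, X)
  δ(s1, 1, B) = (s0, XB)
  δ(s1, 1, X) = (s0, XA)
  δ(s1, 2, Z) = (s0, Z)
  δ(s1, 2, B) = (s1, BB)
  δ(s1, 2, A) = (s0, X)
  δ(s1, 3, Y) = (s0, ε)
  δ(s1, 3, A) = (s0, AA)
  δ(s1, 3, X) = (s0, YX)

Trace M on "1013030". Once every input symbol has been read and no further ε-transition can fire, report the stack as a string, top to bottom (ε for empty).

AZ

(s0, 1013030, Z) ⊢ (s0, 013030, YYZ) ⊢ (s1, 13030, BYZ) ⊢ (s0, 3030, XBYZ) ⊢ (s1, 030, BYZ) ⊢ (s1, 30, YZ) ⊢ (s0, 0, Z) ⊢ (s1, ε, AZ)
All input consumed in state s1 with stack AZ.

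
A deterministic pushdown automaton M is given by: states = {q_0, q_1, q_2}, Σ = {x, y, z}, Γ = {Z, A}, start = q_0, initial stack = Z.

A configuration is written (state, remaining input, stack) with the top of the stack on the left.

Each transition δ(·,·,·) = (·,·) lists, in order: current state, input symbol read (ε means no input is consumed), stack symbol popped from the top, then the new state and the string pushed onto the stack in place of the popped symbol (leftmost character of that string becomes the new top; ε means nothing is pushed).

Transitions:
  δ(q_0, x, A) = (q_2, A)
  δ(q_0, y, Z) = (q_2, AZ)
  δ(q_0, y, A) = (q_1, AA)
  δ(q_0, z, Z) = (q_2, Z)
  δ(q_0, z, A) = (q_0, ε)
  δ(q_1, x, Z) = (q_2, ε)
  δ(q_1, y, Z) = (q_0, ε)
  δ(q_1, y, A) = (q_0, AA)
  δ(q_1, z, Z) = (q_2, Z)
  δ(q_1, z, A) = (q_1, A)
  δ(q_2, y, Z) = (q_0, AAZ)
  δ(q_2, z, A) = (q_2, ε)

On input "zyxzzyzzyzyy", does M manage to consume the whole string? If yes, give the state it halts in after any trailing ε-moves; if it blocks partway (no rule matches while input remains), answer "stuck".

(q_0, zyxzzyzzyzyy, Z) ⊢ (q_2, yxzzyzzyzyy, Z) ⊢ (q_0, xzzyzzyzyy, AAZ) ⊢ (q_2, zzyzzyzyy, AAZ) ⊢ (q_2, zyzzyzyy, AZ) ⊢ (q_2, yzzyzyy, Z) ⊢ (q_0, zzyzyy, AAZ) ⊢ (q_0, zyzyy, AZ) ⊢ (q_0, yzyy, Z) ⊢ (q_2, zyy, AZ) ⊢ (q_2, yy, Z) ⊢ (q_0, y, AAZ) ⊢ (q_1, ε, AAAZ)
All input consumed; M is in state q_1.

q_1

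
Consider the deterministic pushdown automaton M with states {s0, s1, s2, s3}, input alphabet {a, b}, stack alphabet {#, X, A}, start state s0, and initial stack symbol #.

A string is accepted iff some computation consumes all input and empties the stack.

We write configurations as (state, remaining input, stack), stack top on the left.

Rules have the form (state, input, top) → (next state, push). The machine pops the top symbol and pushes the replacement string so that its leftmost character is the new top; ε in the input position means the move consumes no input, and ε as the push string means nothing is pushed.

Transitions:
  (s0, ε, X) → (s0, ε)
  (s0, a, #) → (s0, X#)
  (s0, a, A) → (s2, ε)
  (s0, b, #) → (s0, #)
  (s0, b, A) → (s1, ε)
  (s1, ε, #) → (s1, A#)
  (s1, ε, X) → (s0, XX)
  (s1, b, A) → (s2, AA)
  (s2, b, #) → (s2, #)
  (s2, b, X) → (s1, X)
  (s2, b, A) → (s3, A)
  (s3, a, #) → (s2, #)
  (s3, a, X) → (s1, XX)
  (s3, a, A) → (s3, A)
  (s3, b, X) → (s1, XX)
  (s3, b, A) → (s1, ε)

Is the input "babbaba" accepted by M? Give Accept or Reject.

(s0, babbaba, #) ⊢ (s0, abbaba, #) ⊢ (s0, bbaba, X#) ⊢ (s0, bbaba, #) ⊢ (s0, baba, #) ⊢ (s0, aba, #) ⊢ (s0, ba, X#) ⊢ (s0, ba, #) ⊢ (s0, a, #) ⊢ (s0, ε, X#) ⊢ (s0, ε, #)
All input consumed; stack is #, not empty, and no further ε-move applies.

Reject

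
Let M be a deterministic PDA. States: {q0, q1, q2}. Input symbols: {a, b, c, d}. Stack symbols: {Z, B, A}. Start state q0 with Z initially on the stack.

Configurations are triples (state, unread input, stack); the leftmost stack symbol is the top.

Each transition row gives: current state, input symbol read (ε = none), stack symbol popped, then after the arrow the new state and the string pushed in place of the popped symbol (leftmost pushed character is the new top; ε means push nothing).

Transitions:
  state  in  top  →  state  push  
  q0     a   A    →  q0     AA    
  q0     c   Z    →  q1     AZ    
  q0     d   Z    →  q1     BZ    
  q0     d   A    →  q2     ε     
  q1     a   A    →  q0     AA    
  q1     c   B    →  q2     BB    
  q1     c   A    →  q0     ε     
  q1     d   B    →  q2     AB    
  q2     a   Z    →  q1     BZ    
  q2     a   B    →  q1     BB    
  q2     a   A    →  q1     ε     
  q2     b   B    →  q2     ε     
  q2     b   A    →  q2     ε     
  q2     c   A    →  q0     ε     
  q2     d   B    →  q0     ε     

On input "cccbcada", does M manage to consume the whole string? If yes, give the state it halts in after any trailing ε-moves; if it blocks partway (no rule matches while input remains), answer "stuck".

stuck

(q0, cccbcada, Z) ⊢ (q1, ccbcada, AZ) ⊢ (q0, cbcada, Z) ⊢ (q1, bcada, AZ)
No transition for (q1, b, top A); M blocks with input bcada remaining.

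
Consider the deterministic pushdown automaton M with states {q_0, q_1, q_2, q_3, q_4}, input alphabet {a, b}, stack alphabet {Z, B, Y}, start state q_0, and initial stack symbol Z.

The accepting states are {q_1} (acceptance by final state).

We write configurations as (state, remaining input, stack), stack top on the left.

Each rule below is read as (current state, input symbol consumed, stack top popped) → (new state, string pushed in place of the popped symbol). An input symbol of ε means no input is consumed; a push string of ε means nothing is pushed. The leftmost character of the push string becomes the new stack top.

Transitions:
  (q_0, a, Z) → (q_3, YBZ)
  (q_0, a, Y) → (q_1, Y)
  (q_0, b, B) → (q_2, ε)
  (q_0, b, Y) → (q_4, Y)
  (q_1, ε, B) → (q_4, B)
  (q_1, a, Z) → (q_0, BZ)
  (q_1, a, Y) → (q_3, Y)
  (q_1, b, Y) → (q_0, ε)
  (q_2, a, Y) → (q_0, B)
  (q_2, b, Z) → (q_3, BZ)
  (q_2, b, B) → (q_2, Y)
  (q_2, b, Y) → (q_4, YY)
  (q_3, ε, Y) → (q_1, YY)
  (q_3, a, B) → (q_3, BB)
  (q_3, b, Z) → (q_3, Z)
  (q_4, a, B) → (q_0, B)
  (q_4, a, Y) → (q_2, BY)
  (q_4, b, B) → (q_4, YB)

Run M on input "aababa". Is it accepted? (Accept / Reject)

(q_0, aababa, Z) ⊢ (q_3, ababa, YBZ) ⊢ (q_1, ababa, YYBZ) ⊢ (q_3, baba, YYBZ) ⊢ (q_1, baba, YYYBZ) ⊢ (q_0, aba, YYBZ) ⊢ (q_1, ba, YYBZ) ⊢ (q_0, a, YBZ) ⊢ (q_1, ε, YBZ)
All input consumed; state q_1 ∈ F.

Accept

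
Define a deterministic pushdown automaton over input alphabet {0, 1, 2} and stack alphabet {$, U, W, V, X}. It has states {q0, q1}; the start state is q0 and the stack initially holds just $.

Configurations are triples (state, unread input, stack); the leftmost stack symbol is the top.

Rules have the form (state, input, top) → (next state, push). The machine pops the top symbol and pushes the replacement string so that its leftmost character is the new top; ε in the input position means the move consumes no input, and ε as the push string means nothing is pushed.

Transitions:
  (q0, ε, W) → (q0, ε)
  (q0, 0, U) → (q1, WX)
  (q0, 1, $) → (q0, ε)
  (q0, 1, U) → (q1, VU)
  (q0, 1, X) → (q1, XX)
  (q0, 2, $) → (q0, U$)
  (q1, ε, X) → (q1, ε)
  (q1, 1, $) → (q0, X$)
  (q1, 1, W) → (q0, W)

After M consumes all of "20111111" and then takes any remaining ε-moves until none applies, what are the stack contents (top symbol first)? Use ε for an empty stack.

(q0, 20111111, $) ⊢ (q0, 0111111, U$) ⊢ (q1, 111111, WX$) ⊢ (q0, 11111, WX$) ⊢ (q0, 11111, X$) ⊢ (q1, 1111, XX$) ⊢ (q1, 1111, X$) ⊢ (q1, 1111, $) ⊢ (q0, 111, X$) ⊢ (q1, 11, XX$) ⊢ (q1, 11, X$) ⊢ (q1, 11, $) ⊢ (q0, 1, X$) ⊢ (q1, ε, XX$) ⊢ (q1, ε, X$) ⊢ (q1, ε, $)
All input consumed in state q1 with stack $.

$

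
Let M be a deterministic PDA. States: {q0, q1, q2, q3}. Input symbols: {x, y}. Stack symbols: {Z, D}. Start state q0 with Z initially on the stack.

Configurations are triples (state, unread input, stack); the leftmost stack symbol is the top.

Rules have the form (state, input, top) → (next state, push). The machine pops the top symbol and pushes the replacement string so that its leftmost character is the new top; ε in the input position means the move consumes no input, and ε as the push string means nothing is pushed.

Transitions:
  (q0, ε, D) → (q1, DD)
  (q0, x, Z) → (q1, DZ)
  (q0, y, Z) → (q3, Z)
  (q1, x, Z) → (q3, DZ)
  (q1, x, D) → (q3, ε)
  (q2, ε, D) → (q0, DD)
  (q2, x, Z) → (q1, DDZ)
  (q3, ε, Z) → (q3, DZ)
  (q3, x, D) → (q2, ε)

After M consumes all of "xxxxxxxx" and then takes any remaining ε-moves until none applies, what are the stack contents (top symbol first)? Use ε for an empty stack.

DZ

(q0, xxxxxxxx, Z) ⊢ (q1, xxxxxxx, DZ) ⊢ (q3, xxxxxx, Z) ⊢ (q3, xxxxxx, DZ) ⊢ (q2, xxxxx, Z) ⊢ (q1, xxxx, DDZ) ⊢ (q3, xxx, DZ) ⊢ (q2, xx, Z) ⊢ (q1, x, DDZ) ⊢ (q3, ε, DZ)
All input consumed in state q3 with stack DZ.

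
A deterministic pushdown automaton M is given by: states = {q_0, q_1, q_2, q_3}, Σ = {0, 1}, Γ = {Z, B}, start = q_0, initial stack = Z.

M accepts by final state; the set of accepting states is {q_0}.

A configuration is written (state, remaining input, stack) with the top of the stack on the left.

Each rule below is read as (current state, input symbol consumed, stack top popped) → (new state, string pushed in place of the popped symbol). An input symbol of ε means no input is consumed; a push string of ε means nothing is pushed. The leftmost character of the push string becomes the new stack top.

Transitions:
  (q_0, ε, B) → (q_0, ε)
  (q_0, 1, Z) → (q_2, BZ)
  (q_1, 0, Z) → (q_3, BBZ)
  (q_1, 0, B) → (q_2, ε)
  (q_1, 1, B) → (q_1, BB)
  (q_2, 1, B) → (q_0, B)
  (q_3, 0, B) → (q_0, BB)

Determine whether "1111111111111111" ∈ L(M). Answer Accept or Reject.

Accept

(q_0, 1111111111111111, Z) ⊢ (q_2, 111111111111111, BZ) ⊢ (q_0, 11111111111111, BZ) ⊢ (q_0, 11111111111111, Z) ⊢ (q_2, 1111111111111, BZ) ⊢ (q_0, 111111111111, BZ) ⊢ (q_0, 111111111111, Z) ⊢ (q_2, 11111111111, BZ) ⊢ (q_0, 1111111111, BZ) ⊢ (q_0, 1111111111, Z) ⊢ (q_2, 111111111, BZ) ⊢ (q_0, 11111111, BZ) ⊢ (q_0, 11111111, Z) ⊢ (q_2, 1111111, BZ) ⊢ (q_0, 111111, BZ) ⊢ (q_0, 111111, Z) ⊢ (q_2, 11111, BZ) ⊢ (q_0, 1111, BZ) ⊢ (q_0, 1111, Z) ⊢ (q_2, 111, BZ) ⊢ (q_0, 11, BZ) ⊢ (q_0, 11, Z) ⊢ (q_2, 1, BZ) ⊢ (q_0, ε, BZ)
All input consumed; state q_0 ∈ F.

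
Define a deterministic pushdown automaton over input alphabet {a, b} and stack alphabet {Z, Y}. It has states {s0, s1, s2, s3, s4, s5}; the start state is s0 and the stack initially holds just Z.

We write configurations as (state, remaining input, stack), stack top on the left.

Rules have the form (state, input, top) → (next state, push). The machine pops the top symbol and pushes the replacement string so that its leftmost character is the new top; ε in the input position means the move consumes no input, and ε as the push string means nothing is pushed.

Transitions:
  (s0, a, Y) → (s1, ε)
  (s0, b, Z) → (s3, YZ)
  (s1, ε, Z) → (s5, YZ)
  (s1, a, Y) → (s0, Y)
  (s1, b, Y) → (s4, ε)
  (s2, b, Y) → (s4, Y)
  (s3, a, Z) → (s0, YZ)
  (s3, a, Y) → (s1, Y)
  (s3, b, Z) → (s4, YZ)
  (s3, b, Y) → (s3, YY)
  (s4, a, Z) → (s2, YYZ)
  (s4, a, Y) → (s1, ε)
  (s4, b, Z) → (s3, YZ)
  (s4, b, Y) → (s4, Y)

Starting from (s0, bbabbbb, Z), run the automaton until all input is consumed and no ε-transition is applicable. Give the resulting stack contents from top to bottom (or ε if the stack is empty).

(s0, bbabbbb, Z)
  read b, top Z: go to s3, push YZ → (s3, babbbb, YZ)
  read b, top Y: go to s3, push YY → (s3, abbbb, YYZ)
  read a, top Y: go to s1, push Y → (s1, bbbb, YYZ)
  read b, top Y: go to s4, push ε → (s4, bbb, YZ)
  read b, top Y: go to s4, push Y → (s4, bb, YZ)
  read b, top Y: go to s4, push Y → (s4, b, YZ)
  read b, top Y: go to s4, push Y → (s4, ε, YZ)
All input consumed in state s4 with stack YZ.

YZ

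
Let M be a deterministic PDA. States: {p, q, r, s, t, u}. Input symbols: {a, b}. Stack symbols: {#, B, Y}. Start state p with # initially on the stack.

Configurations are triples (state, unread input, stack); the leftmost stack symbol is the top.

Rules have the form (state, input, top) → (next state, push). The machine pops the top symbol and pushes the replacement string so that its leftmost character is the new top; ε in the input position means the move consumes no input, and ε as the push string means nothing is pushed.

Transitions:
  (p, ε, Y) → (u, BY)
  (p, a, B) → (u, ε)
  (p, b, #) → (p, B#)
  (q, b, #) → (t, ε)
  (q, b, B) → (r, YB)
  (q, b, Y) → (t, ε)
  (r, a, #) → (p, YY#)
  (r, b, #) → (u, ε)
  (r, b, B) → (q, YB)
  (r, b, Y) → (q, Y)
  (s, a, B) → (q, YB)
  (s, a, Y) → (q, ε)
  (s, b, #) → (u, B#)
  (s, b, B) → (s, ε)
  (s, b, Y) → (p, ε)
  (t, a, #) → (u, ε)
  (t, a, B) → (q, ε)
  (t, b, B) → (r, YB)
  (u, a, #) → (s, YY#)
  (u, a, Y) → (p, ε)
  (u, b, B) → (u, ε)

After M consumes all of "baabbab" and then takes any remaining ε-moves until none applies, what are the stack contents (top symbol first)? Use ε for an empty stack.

(p, baabbab, #)
  read b, top #: go to p, push B# → (p, aabbab, B#)
  read a, top B: go to u, push ε → (u, abbab, #)
  read a, top #: go to s, push YY# → (s, bbab, YY#)
  read b, top Y: go to p, push ε → (p, bab, Y#)
  ε-move, top Y: go to u, push BY → (u, bab, BY#)
  read b, top B: go to u, push ε → (u, ab, Y#)
  read a, top Y: go to p, push ε → (p, b, #)
  read b, top #: go to p, push B# → (p, ε, B#)
All input consumed in state p with stack B#.

B#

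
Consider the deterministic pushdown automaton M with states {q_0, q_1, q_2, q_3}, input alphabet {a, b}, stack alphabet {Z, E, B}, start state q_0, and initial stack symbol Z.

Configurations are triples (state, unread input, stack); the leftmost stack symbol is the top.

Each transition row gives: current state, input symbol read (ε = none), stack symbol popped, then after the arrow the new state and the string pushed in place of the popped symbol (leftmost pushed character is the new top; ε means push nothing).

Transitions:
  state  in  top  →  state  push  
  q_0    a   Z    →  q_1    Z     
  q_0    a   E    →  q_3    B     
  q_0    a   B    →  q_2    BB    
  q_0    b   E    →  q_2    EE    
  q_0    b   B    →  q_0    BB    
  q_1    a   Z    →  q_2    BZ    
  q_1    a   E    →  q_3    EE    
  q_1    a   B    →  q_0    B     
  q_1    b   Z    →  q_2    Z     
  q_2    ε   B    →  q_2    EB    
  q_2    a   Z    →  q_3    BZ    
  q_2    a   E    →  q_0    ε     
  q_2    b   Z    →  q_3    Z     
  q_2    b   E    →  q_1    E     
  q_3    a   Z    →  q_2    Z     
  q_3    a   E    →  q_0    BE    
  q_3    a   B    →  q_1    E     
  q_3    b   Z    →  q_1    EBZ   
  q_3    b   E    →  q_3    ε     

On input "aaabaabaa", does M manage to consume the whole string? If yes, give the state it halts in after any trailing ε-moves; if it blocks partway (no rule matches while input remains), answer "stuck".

(q_0, aaabaabaa, Z)
  read a, top Z: go to q_1, push Z → (q_1, aabaabaa, Z)
  read a, top Z: go to q_2, push BZ → (q_2, abaabaa, BZ)
  ε-move, top B: go to q_2, push EB → (q_2, abaabaa, EBZ)
  read a, top E: go to q_0, push ε → (q_0, baabaa, BZ)
  read b, top B: go to q_0, push BB → (q_0, aabaa, BBZ)
  read a, top B: go to q_2, push BB → (q_2, abaa, BBBZ)
  ε-move, top B: go to q_2, push EB → (q_2, abaa, EBBBZ)
  read a, top E: go to q_0, push ε → (q_0, baa, BBBZ)
  read b, top B: go to q_0, push BB → (q_0, aa, BBBBZ)
  read a, top B: go to q_2, push BB → (q_2, a, BBBBBZ)
  ε-move, top B: go to q_2, push EB → (q_2, a, EBBBBBZ)
  read a, top E: go to q_0, push ε → (q_0, ε, BBBBBZ)
All input consumed; M is in state q_0.

q_0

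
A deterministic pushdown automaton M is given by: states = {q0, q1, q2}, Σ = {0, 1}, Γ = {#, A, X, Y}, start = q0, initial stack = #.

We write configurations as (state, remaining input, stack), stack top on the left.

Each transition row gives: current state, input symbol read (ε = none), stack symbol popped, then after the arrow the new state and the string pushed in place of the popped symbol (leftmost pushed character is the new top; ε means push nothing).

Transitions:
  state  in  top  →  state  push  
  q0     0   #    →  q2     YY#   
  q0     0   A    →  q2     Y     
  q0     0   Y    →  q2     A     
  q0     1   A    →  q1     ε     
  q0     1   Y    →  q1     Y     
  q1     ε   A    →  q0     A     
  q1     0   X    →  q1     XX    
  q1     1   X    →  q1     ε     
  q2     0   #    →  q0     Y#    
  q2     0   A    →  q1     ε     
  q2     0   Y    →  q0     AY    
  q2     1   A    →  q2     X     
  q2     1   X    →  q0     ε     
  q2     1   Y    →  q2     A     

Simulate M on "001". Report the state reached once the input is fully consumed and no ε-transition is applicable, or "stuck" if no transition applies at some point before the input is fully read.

q1

(q0, 001, #)
  read 0, top #: go to q2, push YY# → (q2, 01, YY#)
  read 0, top Y: go to q0, push AY → (q0, 1, AYY#)
  read 1, top A: go to q1, push ε → (q1, ε, YY#)
All input consumed; M is in state q1.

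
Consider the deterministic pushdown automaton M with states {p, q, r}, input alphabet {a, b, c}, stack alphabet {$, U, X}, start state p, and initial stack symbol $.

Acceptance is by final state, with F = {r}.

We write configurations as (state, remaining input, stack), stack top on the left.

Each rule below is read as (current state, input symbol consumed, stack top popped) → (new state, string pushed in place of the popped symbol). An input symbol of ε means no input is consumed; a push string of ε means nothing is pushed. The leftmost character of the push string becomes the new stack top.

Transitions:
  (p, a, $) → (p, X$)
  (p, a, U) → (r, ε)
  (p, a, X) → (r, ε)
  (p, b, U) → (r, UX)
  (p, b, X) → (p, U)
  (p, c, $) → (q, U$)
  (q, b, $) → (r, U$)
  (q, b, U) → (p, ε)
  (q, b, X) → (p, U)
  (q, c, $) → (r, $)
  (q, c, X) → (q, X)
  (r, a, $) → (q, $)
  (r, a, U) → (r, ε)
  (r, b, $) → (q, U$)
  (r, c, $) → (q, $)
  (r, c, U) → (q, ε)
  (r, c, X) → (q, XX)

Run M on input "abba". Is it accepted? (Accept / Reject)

(p, abba, $)
  read a, top $: go to p, push X$ → (p, bba, X$)
  read b, top X: go to p, push U → (p, ba, U$)
  read b, top U: go to r, push UX → (r, a, UX$)
  read a, top U: go to r, push ε → (r, ε, X$)
All input consumed; state r ∈ F.

Accept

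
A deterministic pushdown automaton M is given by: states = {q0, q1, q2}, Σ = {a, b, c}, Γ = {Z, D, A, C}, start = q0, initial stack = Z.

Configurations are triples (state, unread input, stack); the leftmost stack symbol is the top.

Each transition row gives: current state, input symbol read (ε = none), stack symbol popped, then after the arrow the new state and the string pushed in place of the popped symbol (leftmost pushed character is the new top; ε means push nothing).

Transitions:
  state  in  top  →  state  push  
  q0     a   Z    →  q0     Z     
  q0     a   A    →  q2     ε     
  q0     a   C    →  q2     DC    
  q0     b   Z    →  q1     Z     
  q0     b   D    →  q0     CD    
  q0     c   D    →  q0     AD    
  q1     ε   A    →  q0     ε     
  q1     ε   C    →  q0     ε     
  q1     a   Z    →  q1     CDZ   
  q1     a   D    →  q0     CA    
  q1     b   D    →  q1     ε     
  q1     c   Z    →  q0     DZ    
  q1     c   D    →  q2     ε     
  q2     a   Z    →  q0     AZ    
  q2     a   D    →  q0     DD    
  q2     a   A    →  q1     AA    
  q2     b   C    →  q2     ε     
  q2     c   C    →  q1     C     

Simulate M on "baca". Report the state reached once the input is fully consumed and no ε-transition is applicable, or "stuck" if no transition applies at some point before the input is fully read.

(q0, baca, Z)
  read b, top Z: go to q1, push Z → (q1, aca, Z)
  read a, top Z: go to q1, push CDZ → (q1, ca, CDZ)
  ε-move, top C: go to q0, push ε → (q0, ca, DZ)
  read c, top D: go to q0, push AD → (q0, a, ADZ)
  read a, top A: go to q2, push ε → (q2, ε, DZ)
All input consumed; M is in state q2.

q2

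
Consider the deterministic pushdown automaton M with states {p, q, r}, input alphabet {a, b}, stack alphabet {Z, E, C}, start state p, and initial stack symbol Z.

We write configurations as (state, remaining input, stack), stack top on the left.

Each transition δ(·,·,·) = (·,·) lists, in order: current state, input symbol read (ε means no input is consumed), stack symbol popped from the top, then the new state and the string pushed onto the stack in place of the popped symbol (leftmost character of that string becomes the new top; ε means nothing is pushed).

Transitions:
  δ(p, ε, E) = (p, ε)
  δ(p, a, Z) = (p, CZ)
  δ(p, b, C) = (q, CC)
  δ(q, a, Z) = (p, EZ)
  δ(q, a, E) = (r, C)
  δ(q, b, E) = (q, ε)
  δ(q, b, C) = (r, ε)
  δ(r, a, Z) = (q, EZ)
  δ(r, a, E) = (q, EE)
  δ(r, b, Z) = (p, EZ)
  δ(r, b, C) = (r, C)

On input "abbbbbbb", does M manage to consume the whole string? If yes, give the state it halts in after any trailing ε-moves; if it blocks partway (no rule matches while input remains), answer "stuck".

(p, abbbbbbb, Z)
  read a, top Z: go to p, push CZ → (p, bbbbbbb, CZ)
  read b, top C: go to q, push CC → (q, bbbbbb, CCZ)
  read b, top C: go to r, push ε → (r, bbbbb, CZ)
  read b, top C: go to r, push C → (r, bbbb, CZ)
  read b, top C: go to r, push C → (r, bbb, CZ)
  read b, top C: go to r, push C → (r, bb, CZ)
  read b, top C: go to r, push C → (r, b, CZ)
  read b, top C: go to r, push C → (r, ε, CZ)
All input consumed; M is in state r.

r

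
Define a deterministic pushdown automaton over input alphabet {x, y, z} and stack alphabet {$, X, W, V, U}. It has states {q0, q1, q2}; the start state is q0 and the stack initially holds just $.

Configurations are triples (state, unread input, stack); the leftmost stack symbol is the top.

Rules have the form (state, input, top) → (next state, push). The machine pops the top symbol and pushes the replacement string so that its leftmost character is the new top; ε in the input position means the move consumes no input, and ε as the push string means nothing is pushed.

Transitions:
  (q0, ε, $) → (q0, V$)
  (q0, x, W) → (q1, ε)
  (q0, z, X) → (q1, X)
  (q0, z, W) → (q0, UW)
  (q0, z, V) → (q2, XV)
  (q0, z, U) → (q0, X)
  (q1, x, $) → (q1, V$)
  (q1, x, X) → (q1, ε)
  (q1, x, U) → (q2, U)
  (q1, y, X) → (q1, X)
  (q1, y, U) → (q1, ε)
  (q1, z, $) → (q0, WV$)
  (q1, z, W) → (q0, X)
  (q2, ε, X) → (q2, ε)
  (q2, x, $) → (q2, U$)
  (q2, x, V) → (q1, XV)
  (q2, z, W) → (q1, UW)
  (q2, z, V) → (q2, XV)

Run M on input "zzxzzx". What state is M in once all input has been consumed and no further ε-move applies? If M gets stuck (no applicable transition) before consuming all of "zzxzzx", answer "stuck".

(q0, zzxzzx, $)
  ε-move, top $: go to q0, push V$ → (q0, zzxzzx, V$)
  read z, top V: go to q2, push XV → (q2, zxzzx, XV$)
  ε-move, top X: go to q2, push ε → (q2, zxzzx, V$)
  read z, top V: go to q2, push XV → (q2, xzzx, XV$)
  ε-move, top X: go to q2, push ε → (q2, xzzx, V$)
  read x, top V: go to q1, push XV → (q1, zzx, XV$)
No transition for (q1, z, top X); M blocks with input zzx remaining.

stuck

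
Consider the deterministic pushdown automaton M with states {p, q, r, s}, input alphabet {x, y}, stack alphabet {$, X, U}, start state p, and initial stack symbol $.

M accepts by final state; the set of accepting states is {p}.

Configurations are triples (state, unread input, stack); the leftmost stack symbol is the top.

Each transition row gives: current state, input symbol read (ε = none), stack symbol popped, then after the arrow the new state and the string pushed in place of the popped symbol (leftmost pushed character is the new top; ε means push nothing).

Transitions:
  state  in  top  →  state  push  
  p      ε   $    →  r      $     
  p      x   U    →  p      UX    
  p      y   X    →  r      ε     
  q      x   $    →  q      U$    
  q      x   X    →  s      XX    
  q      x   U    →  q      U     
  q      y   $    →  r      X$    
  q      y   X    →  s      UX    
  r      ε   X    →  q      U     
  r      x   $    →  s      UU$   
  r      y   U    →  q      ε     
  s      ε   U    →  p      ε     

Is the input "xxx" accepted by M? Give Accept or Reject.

(p, xxx, $) ⊢ (r, xxx, $) ⊢ (s, xx, UU$) ⊢ (p, xx, U$) ⊢ (p, x, UX$) ⊢ (p, ε, UXX$)
All input consumed; state p ∈ F.

Accept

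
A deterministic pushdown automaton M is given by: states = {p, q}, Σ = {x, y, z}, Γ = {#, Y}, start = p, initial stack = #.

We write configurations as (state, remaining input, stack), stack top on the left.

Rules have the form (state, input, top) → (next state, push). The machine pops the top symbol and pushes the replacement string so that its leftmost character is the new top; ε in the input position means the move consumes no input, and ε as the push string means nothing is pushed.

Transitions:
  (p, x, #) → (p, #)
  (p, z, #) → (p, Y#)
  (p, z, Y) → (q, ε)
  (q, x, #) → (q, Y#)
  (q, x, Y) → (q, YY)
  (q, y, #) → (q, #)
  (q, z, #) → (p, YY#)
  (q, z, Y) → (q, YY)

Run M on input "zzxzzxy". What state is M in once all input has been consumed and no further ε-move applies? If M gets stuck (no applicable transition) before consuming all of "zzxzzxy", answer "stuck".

(p, zzxzzxy, #)
  read z, top #: go to p, push Y# → (p, zxzzxy, Y#)
  read z, top Y: go to q, push ε → (q, xzzxy, #)
  read x, top #: go to q, push Y# → (q, zzxy, Y#)
  read z, top Y: go to q, push YY → (q, zxy, YY#)
  read z, top Y: go to q, push YY → (q, xy, YYY#)
  read x, top Y: go to q, push YY → (q, y, YYYY#)
No transition for (q, y, top Y); M blocks with input y remaining.

stuck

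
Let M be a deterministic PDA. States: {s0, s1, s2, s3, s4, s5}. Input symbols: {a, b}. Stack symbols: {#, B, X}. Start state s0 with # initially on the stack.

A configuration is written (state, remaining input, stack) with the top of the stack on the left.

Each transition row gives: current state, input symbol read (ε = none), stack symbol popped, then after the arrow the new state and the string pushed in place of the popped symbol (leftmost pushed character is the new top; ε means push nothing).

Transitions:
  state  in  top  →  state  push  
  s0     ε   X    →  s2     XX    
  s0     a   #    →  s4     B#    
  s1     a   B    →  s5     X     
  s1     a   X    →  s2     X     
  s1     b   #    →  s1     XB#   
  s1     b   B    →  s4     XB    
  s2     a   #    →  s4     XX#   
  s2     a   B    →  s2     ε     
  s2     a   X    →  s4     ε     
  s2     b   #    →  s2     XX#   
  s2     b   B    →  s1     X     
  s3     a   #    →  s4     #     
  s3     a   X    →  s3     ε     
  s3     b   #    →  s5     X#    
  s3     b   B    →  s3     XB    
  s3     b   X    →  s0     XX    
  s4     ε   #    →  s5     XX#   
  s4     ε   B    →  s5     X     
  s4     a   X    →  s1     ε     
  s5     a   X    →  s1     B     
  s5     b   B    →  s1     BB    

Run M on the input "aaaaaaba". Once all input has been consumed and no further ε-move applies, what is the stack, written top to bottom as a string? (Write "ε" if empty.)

(s0, aaaaaaba, #)
  read a, top #: go to s4, push B# → (s4, aaaaaba, B#)
  ε-move, top B: go to s5, push X → (s5, aaaaaba, X#)
  read a, top X: go to s1, push B → (s1, aaaaba, B#)
  read a, top B: go to s5, push X → (s5, aaaba, X#)
  read a, top X: go to s1, push B → (s1, aaba, B#)
  read a, top B: go to s5, push X → (s5, aba, X#)
  read a, top X: go to s1, push B → (s1, ba, B#)
  read b, top B: go to s4, push XB → (s4, a, XB#)
  read a, top X: go to s1, push ε → (s1, ε, B#)
All input consumed in state s1 with stack B#.

B#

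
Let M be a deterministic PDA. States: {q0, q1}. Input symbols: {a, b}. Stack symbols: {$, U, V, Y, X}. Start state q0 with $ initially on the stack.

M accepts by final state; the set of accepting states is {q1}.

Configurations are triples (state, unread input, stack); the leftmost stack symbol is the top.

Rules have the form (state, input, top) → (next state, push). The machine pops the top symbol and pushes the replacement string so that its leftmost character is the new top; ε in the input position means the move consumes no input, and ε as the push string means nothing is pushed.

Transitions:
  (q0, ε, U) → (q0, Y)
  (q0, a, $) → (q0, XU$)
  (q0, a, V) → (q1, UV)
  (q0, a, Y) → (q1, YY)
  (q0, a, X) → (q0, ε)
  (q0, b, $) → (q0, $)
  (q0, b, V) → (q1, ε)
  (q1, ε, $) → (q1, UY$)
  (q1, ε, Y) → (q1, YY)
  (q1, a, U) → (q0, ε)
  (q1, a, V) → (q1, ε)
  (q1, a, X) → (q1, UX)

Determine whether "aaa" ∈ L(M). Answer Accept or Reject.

(q0, aaa, $)
  read a, top $: go to q0, push XU$ → (q0, aa, XU$)
  read a, top X: go to q0, push ε → (q0, a, U$)
  ε-move, top U: go to q0, push Y → (q0, a, Y$)
  read a, top Y: go to q1, push YY → (q1, ε, YY$)
All input consumed; state q1 ∈ F.

Accept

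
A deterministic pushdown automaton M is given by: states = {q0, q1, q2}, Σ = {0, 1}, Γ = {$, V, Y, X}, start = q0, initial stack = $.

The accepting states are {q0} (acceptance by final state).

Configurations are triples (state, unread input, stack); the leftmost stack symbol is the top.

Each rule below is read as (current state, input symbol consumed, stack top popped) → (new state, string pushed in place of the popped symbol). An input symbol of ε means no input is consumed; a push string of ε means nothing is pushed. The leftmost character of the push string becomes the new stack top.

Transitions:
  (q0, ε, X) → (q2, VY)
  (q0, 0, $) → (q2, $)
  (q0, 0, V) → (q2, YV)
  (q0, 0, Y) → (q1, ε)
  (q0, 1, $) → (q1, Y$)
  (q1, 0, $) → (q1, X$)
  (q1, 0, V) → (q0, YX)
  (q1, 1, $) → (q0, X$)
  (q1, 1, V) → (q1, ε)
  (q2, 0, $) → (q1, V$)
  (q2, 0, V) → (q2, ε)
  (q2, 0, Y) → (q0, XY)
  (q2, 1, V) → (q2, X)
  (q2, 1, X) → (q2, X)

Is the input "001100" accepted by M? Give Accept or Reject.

Accept

(q0, 001100, $)
  read 0, top $: go to q2, push $ → (q2, 01100, $)
  read 0, top $: go to q1, push V$ → (q1, 1100, V$)
  read 1, top V: go to q1, push ε → (q1, 100, $)
  read 1, top $: go to q0, push X$ → (q0, 00, X$)
  ε-move, top X: go to q2, push VY → (q2, 00, VY$)
  read 0, top V: go to q2, push ε → (q2, 0, Y$)
  read 0, top Y: go to q0, push XY → (q0, ε, XY$)
All input consumed; state q0 ∈ F.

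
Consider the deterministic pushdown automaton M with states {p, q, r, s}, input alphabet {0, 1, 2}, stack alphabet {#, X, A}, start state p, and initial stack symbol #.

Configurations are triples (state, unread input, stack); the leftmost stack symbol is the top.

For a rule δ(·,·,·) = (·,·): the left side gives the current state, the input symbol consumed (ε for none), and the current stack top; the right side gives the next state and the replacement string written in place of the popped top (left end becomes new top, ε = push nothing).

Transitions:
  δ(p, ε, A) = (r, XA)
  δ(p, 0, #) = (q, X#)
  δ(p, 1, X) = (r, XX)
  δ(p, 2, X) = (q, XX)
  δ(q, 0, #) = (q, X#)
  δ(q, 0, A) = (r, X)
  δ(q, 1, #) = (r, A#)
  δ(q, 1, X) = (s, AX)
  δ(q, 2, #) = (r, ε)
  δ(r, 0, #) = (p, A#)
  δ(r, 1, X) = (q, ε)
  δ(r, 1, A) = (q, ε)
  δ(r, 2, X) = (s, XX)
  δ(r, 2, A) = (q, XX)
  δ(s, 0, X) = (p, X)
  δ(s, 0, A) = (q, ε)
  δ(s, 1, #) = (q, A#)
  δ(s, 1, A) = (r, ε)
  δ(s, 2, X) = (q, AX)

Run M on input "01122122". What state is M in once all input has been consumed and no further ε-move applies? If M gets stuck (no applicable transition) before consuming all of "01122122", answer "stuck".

stuck

(p, 01122122, #) ⊢ (q, 1122122, X#) ⊢ (s, 122122, AX#) ⊢ (r, 22122, X#) ⊢ (s, 2122, XX#) ⊢ (q, 122, AXX#)
No transition for (q, 1, top A); M blocks with input 122 remaining.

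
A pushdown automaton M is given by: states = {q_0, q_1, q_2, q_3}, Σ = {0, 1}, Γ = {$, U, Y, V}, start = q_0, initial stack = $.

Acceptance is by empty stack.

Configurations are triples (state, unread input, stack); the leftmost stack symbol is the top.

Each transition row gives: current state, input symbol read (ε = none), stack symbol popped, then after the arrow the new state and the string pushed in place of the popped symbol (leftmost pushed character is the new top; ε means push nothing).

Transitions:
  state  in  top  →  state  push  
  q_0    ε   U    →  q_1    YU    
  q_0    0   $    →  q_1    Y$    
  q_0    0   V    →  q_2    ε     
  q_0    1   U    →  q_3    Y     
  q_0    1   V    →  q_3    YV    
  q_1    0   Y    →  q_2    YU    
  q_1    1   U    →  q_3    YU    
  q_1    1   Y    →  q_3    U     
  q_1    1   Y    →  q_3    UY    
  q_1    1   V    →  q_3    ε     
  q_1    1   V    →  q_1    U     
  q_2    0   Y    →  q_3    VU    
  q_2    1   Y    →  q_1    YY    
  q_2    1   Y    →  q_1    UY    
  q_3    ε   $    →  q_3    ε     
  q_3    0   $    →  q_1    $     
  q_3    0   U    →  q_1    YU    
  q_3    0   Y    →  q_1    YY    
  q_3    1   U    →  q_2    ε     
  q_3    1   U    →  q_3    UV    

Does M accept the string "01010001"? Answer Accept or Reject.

Reject

No computation consumes all input and empties the stack.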